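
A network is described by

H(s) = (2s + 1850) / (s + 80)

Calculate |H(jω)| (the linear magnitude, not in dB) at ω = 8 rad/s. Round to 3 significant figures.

Substitute s = j8:
Numerator: 2(j8) + 1850 = 1850 + j16
Denominator: (j8) + 80 = 80 + j8
|N| = √(1850² + 16²) ≈ 1850.1, ∠N ≈ 0.50°
|D| = √(80² + 8²) ≈ 80.399, ∠D ≈ 5.71°
|H| = 1850.1 / 80.399 ≈ 23.011

23.0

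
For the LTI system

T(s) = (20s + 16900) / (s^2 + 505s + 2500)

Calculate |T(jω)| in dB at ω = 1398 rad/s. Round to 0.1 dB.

-36.1 dB

Substitute s = j1398:
Numerator: 20(j1398) + 16900 = 16900 + j27960
Denominator: (j1398)^2 + 505(j1398) + 2500 = -1951904 + j705990
|N| = √(16900² + 27960²) ≈ 32671, ∠N ≈ 58.85°
|D| = √(1951904² + 705990²) ≈ 2.0757e+06, ∠D ≈ 160.12°
|T| = 32671 / 2.0757e+06 ≈ 0.01574
Gain = 20 log₁₀(0.01574) ≈ -36.06 dB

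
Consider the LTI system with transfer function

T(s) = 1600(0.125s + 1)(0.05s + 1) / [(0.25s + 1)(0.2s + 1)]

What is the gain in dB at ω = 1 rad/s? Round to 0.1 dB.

63.7 dB

At ω = 1 rad/s:
zero (1 + j1·0.125) = 1 + j0.125 → |·| ≈ 1.0078, ∠ ≈ 7.13°
zero (1 + j1·0.05) = 1 + j0.05 → |·| ≈ 1.0012, ∠ ≈ 2.86°
pole (1 + j1·0.25) = 1 + j0.25 → |·| ≈ 1.0308, ∠ ≈ 14.04°
pole (1 + j1·0.2) = 1 + j0.2 → |·| ≈ 1.0198, ∠ ≈ 11.31°
|T| = 1600 · 1.0078 · 1.0012 / (1.0308 · 1.0198) ≈ 1535.8
Gain = 20 log₁₀(1535.8) ≈ 63.73 dB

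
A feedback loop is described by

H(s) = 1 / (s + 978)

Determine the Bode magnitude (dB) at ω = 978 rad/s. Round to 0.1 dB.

At s = jω = j978:
pole (s+978): 978 + j978 → |·| = √(978²+978²) = √1912968 ≈ 1383.1, ∠ = arctan(978/978) ≈ 45.00°
|H| = 1 / 1383.1 ≈ 0.00072301
Gain = 20 log₁₀(0.00072301) ≈ -62.82 dB

-62.8 dB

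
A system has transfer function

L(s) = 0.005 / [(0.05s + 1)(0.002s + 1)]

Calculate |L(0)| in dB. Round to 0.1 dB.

-46.0 dB

L(0) = 0.005 · 1 / 1 = 0.005
20 log₁₀(0.005) ≈ -46.02 dB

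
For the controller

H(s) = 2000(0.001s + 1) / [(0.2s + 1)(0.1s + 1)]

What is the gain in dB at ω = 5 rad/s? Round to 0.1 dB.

62.0 dB

At ω = 5 rad/s:
zero (1 + j5·0.001) = 1 + j0.005 → |·| ≈ 1, ∠ ≈ 0.29°
pole (1 + j5·0.2) = 1 + j1 → |·| ≈ 1.4142, ∠ ≈ 45.00°
pole (1 + j5·0.1) = 1 + j0.5 → |·| ≈ 1.118, ∠ ≈ 26.57°
|H| = 2000 · 1 / (1.4142 · 1.118) ≈ 1265
Gain = 20 log₁₀(1265) ≈ 62.04 dB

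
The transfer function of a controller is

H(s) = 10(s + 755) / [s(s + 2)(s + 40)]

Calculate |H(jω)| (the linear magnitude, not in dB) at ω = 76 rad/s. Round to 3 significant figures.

0.0153

At s = jω = j76:
zero (s+755): 755 + j76 → |·| = √(755²+76²) = √575801 ≈ 758.82, ∠ = arctan(76/755) ≈ 5.75°
pole (s+2): 2 + j76 → |·| = √(2²+76²) = √5780 ≈ 76.026, ∠ = arctan(76/2) ≈ 88.49°
pole (s+40): 40 + j76 → |·| = √(40²+76²) = √7376 ≈ 85.884, ∠ = arctan(76/40) ≈ 62.24°
pole at origin: |s| = 76, ∠ = 90.00° (in denominator)
|H| = 10 · 758.82 / 4.9624e+05 ≈ 0.015291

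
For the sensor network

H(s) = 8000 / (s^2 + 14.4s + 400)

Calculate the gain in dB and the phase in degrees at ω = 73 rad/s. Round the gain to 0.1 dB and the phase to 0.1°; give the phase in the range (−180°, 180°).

At s = jω = j73:
quadratic: (j73)² + 14.4·j73 + 400 = -4929 + j1051.2 → |·| ≈ 5039.8, ∠ ≈ 167.96°
|H| = 8000 / 5039.8 ≈ 1.5874
Gain = 20 log₁₀(1.5874) ≈ 4.01 dB
∠H = 0.00° − 167.96° = -167.96°

4.0 dB, -168.0°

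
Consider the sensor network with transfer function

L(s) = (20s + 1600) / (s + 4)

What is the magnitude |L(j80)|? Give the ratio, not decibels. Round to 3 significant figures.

Substitute s = j80:
Numerator: 20(j80) + 1600 = 1600 + j1600
Denominator: (j80) + 4 = 4 + j80
|N| = √(1600² + 1600²) ≈ 2262.7, ∠N ≈ 45.00°
|D| = √(4² + 80²) ≈ 80.1, ∠D ≈ 87.14°
|L| = 2262.7 / 80.1 ≈ 28.248

28.2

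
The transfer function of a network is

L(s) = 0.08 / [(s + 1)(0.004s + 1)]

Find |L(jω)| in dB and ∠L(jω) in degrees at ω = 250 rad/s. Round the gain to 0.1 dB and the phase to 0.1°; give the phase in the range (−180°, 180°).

At ω = 250 rad/s:
pole (1 + j250·1) = 1 + j250 → |·| ≈ 250, ∠ ≈ 89.77°
pole (1 + j250·0.004) = 1 + j1 → |·| ≈ 1.4142, ∠ ≈ 45.00°
|L| = 0.08 · 1 / (250 · 1.4142) ≈ 0.00022628
Gain = 20 log₁₀(0.00022628) ≈ -72.91 dB
∠L = (0°) − (89.77° + 45.00°) = -134.77°

-72.9 dB, -134.8°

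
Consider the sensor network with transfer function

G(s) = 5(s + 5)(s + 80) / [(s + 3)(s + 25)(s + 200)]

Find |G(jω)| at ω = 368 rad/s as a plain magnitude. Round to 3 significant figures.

At s = jω = j368:
zero (s+5): 5 + j368 → |·| = √(5²+368²) = √135449 ≈ 368.03, ∠ = arctan(368/5) ≈ 89.22°
zero (s+80): 80 + j368 → |·| = √(80²+368²) = √141824 ≈ 376.6, ∠ = arctan(368/80) ≈ 77.74°
pole (s+3): 3 + j368 → |·| = √(3²+368²) = √135433 ≈ 368.01, ∠ = arctan(368/3) ≈ 89.53°
pole (s+25): 25 + j368 → |·| = √(25²+368²) = √136049 ≈ 368.85, ∠ = arctan(368/25) ≈ 86.11°
pole (s+200): 200 + j368 → |·| = √(200²+368²) = √175424 ≈ 418.84, ∠ = arctan(368/200) ≈ 61.48°
|G| = 5 · 1.386e+05 / 5.6854e+07 ≈ 0.012189

0.0122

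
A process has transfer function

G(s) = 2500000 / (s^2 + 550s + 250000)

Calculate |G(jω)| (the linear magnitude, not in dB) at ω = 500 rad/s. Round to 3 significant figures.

At s = jω = j500:
quadratic: (j500)² + 550·j500 + 250000 = 0 + j275000 → |·| ≈ 2.75e+05, ∠ ≈ 90.00°
|G| = 2500000 / 2.75e+05 ≈ 9.0909

9.09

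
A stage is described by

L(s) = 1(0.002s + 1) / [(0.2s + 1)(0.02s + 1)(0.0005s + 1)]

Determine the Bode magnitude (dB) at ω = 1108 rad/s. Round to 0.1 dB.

At ω = 1108 rad/s:
zero (1 + j1108·0.002) = 1 + j2.216 → |·| ≈ 2.4312, ∠ ≈ 65.71°
pole (1 + j1108·0.2) = 1 + j221.6 → |·| ≈ 221.6, ∠ ≈ 89.74°
pole (1 + j1108·0.02) = 1 + j22.16 → |·| ≈ 22.183, ∠ ≈ 87.42°
pole (1 + j1108·0.0005) = 1 + j0.554 → |·| ≈ 1.1432, ∠ ≈ 28.99°
|L| = 1 · 2.4312 / (221.6 · 22.183 · 1.1432) ≈ 0.00043262
Gain = 20 log₁₀(0.00043262) ≈ -67.28 dB

-67.3 dB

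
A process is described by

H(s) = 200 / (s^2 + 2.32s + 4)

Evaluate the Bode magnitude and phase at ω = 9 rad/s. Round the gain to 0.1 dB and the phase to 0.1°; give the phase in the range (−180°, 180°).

8.0 dB, -164.8°

At s = jω = j9:
quadratic: (j9)² + 2.32·j9 + 4 = -77 + j20.88 → |·| ≈ 79.781, ∠ ≈ 164.83°
|H| = 200 / 79.781 ≈ 2.5069
Gain = 20 log₁₀(2.5069) ≈ 7.98 dB
∠H = 0.00° − 164.83° = -164.83°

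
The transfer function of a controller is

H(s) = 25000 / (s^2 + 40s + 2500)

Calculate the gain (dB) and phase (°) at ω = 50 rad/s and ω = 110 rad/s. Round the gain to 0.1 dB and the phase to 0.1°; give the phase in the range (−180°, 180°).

ω = 50: 21.9 dB, -90.0°; ω = 110: 7.5 dB, -155.4°

At s = jω = j50:
quadratic: (j50)² + 40·j50 + 2500 = 0 + j2000 → |·| ≈ 2000, ∠ ≈ 90.00°
|H| = 25000 / 2000 ≈ 12.5
Gain = 20 log₁₀(12.5) ≈ 21.94 dB
∠H = 0.00° − 90.00° = -90.00°

At s = jω = j110:
quadratic: (j110)² + 40·j110 + 2500 = -9600 + j4400 → |·| ≈ 10560, ∠ ≈ 155.38°
|H| = 25000 / 10560 ≈ 2.3674
Gain = 20 log₁₀(2.3674) ≈ 7.49 dB
∠H = 0.00° − 155.38° = -155.38°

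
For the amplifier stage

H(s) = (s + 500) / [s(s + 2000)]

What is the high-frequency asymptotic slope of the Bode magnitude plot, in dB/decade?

Each pole contributes −20 dB/decade at high frequency; each zero contributes +20 dB/decade.
Net: 1 zero(s) − 2 pole(s) → -20 dB/decade.

-20 dB/decade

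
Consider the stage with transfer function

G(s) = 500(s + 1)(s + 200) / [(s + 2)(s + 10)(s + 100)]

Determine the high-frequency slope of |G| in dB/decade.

-20 dB/decade

Each pole contributes −20 dB/decade at high frequency; each zero contributes +20 dB/decade.
Net: 2 zero(s) − 3 pole(s) → -20 dB/decade.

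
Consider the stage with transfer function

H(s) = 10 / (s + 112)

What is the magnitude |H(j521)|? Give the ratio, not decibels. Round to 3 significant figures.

0.0188

Substitute s = j521:
Numerator: 10 = 10 + j0
Denominator: (j521) + 112 = 112 + j521
|N| = √(10² + 0²) ≈ 10, ∠N ≈ 0.00°
|D| = √(112² + 521²) ≈ 532.9, ∠D ≈ 77.87°
|H| = 10 / 532.9 ≈ 0.018765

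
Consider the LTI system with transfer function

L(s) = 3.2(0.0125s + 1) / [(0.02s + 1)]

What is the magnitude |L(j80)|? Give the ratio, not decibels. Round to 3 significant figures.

At ω = 80 rad/s:
zero (1 + j80·0.0125) = 1 + j1 → |·| ≈ 1.4142, ∠ ≈ 45.00°
pole (1 + j80·0.02) = 1 + j1.6 → |·| ≈ 1.8868, ∠ ≈ 57.99°
|L| = 3.2 · 1.4142 / (1.8868) ≈ 2.3985

2.40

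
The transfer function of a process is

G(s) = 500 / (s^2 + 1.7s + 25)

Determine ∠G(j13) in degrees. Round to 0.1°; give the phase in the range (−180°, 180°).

At s = jω = j13:
quadratic: (j13)² + 1.7·j13 + 25 = -144 + j22.1 → |·| ≈ 145.69, ∠ ≈ 171.27°
∠G = 0.00° − 171.27° = -171.27°

-171.3°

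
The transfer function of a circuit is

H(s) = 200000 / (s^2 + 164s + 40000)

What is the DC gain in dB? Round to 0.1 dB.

H(0) = 200000 / 40000 = 5
20 log₁₀(5) ≈ 13.98 dB

14.0 dB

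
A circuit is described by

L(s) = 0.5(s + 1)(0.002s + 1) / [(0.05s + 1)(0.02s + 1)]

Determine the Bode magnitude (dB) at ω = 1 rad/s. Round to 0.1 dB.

-3.0 dB

At ω = 1 rad/s:
zero (1 + j1·1) = 1 + j1 → |·| ≈ 1.4142, ∠ ≈ 45.00°
zero (1 + j1·0.002) = 1 + j0.002 → |·| ≈ 1, ∠ ≈ 0.11°
pole (1 + j1·0.05) = 1 + j0.05 → |·| ≈ 1.0012, ∠ ≈ 2.86°
pole (1 + j1·0.02) = 1 + j0.02 → |·| ≈ 1.0002, ∠ ≈ 1.15°
|L| = 0.5 · 1.4142 · 1 / (1.0012 · 1.0002) ≈ 0.70611
Gain = 20 log₁₀(0.70611) ≈ -3.02 dB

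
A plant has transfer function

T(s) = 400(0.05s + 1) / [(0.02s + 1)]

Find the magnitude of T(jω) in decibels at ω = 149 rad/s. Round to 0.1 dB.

At ω = 149 rad/s:
zero (1 + j149·0.05) = 1 + j7.45 → |·| ≈ 7.5168, ∠ ≈ 82.35°
pole (1 + j149·0.02) = 1 + j2.98 → |·| ≈ 3.1433, ∠ ≈ 71.45°
|T| = 400 · 7.5168 / (3.1433) ≈ 956.55
Gain = 20 log₁₀(956.55) ≈ 59.61 dB

59.6 dB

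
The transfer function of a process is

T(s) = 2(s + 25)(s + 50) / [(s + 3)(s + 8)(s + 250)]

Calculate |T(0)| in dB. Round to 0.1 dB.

T(0) = 2·25·50 / (3·8·250) ≈ 0.41667
20 log₁₀(0.41667) ≈ -7.60 dB

-7.6 dB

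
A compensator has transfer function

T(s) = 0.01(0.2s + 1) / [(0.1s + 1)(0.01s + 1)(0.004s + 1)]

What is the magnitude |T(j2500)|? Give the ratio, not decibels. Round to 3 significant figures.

7.95e-05

At ω = 2500 rad/s:
zero (1 + j2500·0.2) = 1 + j500 → |·| ≈ 500, ∠ ≈ 89.89°
pole (1 + j2500·0.1) = 1 + j250 → |·| ≈ 250, ∠ ≈ 89.77°
pole (1 + j2500·0.01) = 1 + j25 → |·| ≈ 25.02, ∠ ≈ 87.71°
pole (1 + j2500·0.004) = 1 + j10 → |·| ≈ 10.05, ∠ ≈ 84.29°
|T| = 0.01 · 500 / (250 · 25.02 · 10.05) ≈ 7.9538e-05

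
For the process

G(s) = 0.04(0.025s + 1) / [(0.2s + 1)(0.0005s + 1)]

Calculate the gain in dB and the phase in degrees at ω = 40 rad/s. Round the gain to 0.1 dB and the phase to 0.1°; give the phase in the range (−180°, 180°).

-43.1 dB, -39.0°

At ω = 40 rad/s:
zero (1 + j40·0.025) = 1 + j1 → |·| ≈ 1.4142, ∠ ≈ 45.00°
pole (1 + j40·0.2) = 1 + j8 → |·| ≈ 8.0623, ∠ ≈ 82.87°
pole (1 + j40·0.0005) = 1 + j0.02 → |·| ≈ 1.0002, ∠ ≈ 1.15°
|G| = 0.04 · 1.4142 / (8.0623 · 1.0002) ≈ 0.007015
Gain = 20 log₁₀(0.007015) ≈ -43.08 dB
∠G = (45.00°) − (82.87° + 1.15°) = -39.02°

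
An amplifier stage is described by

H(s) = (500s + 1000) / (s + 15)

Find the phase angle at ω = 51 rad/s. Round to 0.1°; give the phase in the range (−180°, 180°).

14.1°

Substitute s = j51:
Numerator: 500(j51) + 1000 = 1000 + j25500
Denominator: (j51) + 15 = 15 + j51
|N| = √(1000² + 25500²) ≈ 25520, ∠N ≈ 87.75°
|D| = √(15² + 51²) ≈ 53.16, ∠D ≈ 73.61°
∠H = 87.75° − 73.61° = 14.14°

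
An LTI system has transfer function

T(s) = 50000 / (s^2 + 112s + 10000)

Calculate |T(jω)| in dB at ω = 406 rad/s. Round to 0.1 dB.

-10.2 dB

At s = jω = j406:
quadratic: (j406)² + 112·j406 + 10000 = -154836 + j45472 → |·| ≈ 1.6137e+05, ∠ ≈ 163.63°
|T| = 50000 / 1.6137e+05 ≈ 0.30985
Gain = 20 log₁₀(0.30985) ≈ -10.18 dB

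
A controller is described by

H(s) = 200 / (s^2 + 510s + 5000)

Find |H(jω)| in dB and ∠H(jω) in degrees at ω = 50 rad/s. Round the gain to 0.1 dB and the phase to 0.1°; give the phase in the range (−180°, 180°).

Substitute s = j50:
Numerator: 200 = 200 + j0
Denominator: (j50)^2 + 510(j50) + 5000 = 2500 + j25500
|N| = √(200² + 0²) ≈ 200, ∠N ≈ 0.00°
|D| = √(2500² + 25500²) ≈ 25622, ∠D ≈ 84.40°
|H| = 200 / 25622 ≈ 0.0078058
Gain = 20 log₁₀(0.0078058) ≈ -42.15 dB
∠H = 0.00° − 84.40° = -84.40°

-42.2 dB, -84.4°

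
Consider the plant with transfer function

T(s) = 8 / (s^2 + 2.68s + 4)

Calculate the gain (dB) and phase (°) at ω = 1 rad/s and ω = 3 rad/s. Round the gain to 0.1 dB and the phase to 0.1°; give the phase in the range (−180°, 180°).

ω = 1: 6.0 dB, -41.8°; ω = 3: -1.5 dB, -121.9°

At s = jω = j1:
quadratic: (j1)² + 2.68·j1 + 4 = 3 + j2.68 → |·| ≈ 4.0227, ∠ ≈ 41.78°
|T| = 8 / 4.0227 ≈ 1.9887
Gain = 20 log₁₀(1.9887) ≈ 5.97 dB
∠T = 0.00° − 41.78° = -41.78°

At s = jω = j3:
quadratic: (j3)² + 2.68·j3 + 4 = -5 + j8.04 → |·| ≈ 9.4679, ∠ ≈ 121.88°
|T| = 8 / 9.4679 ≈ 0.84496
Gain = 20 log₁₀(0.84496) ≈ -1.46 dB
∠T = 0.00° − 121.88° = -121.88°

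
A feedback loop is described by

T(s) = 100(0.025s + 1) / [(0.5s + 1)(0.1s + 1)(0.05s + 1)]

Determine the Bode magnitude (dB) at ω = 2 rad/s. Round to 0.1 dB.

36.8 dB

At ω = 2 rad/s:
zero (1 + j2·0.025) = 1 + j0.05 → |·| ≈ 1.0012, ∠ ≈ 2.86°
pole (1 + j2·0.5) = 1 + j1 → |·| ≈ 1.4142, ∠ ≈ 45.00°
pole (1 + j2·0.1) = 1 + j0.2 → |·| ≈ 1.0198, ∠ ≈ 11.31°
pole (1 + j2·0.05) = 1 + j0.1 → |·| ≈ 1.005, ∠ ≈ 5.71°
|T| = 100 · 1.0012 / (1.4142 · 1.0198 · 1.005) ≈ 69.076
Gain = 20 log₁₀(69.076) ≈ 36.79 dB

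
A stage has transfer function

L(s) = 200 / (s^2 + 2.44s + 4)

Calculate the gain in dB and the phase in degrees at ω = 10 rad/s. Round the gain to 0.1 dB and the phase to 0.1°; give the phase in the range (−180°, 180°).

At s = jω = j10:
quadratic: (j10)² + 2.44·j10 + 4 = -96 + j24.4 → |·| ≈ 99.052, ∠ ≈ 165.74°
|L| = 200 / 99.052 ≈ 2.0191
Gain = 20 log₁₀(2.0191) ≈ 6.10 dB
∠L = 0.00° − 165.74° = -165.74°

6.1 dB, -165.7°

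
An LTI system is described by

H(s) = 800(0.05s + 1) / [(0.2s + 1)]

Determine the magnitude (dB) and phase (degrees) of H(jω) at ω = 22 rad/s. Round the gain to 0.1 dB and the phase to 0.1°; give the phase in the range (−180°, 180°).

48.4 dB, -29.5°

At ω = 22 rad/s:
zero (1 + j22·0.05) = 1 + j1.1 → |·| ≈ 1.4866, ∠ ≈ 47.73°
pole (1 + j22·0.2) = 1 + j4.4 → |·| ≈ 4.5122, ∠ ≈ 77.20°
|H| = 800 · 1.4866 / (4.5122) ≈ 263.57
Gain = 20 log₁₀(263.57) ≈ 48.42 dB
∠H = (47.73°) − (77.20°) = -29.47°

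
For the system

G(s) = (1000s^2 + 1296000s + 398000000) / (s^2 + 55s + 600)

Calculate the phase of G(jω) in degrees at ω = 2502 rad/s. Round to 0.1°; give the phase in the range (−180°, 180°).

-27.7°

Substitute s = j2502:
Numerator: 1000(j2502)^2 + 1296000(j2502) + 398000000 = -5862004000 + j3242592000
Denominator: (j2502)^2 + 55(j2502) + 600 = -6259404 + j137610
|N| = √(5862004000² + 3242592000²) ≈ 6.6991e+09, ∠N ≈ 151.05°
|D| = √(6259404² + 137610²) ≈ 6.2609e+06, ∠D ≈ 178.74°
∠G = 151.05° − 178.74° = -27.69°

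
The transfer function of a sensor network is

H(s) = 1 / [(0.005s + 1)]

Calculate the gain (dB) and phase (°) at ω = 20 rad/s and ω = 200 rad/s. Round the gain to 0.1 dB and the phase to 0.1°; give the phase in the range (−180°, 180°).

ω = 20: -0.0 dB, -5.7°; ω = 200: -3.0 dB, -45.0°

At ω = 20 rad/s:
pole (1 + j20·0.005) = 1 + j0.1 → |·| ≈ 1.005, ∠ ≈ 5.71°
|H| = 1 · 1 / (1.005) ≈ 0.99502
Gain = 20 log₁₀(0.99502) ≈ -0.04 dB
∠H = (0°) − (5.71°) = -5.71°

At ω = 200 rad/s:
pole (1 + j200·0.005) = 1 + j1 → |·| ≈ 1.4142, ∠ ≈ 45.00°
|H| = 1 · 1 / (1.4142) ≈ 0.70711
Gain = 20 log₁₀(0.70711) ≈ -3.01 dB
∠H = (0°) − (45.00°) = -45.00°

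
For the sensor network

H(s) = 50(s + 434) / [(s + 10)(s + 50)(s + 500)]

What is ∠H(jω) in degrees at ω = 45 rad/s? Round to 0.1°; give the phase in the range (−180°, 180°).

-118.7°

At s = jω = j45:
zero (s+434): 434 + j45 → |·| = √(434²+45²) = √190381 ≈ 436.33, ∠ = arctan(45/434) ≈ 5.92°
pole (s+10): 10 + j45 → |·| = √(10²+45²) = √2125 ≈ 46.098, ∠ = arctan(45/10) ≈ 77.47°
pole (s+50): 50 + j45 → |·| = √(50²+45²) = √4525 ≈ 67.268, ∠ = arctan(45/50) ≈ 41.99°
pole (s+500): 500 + j45 → |·| = √(500²+45²) = √252025 ≈ 502.02, ∠ = arctan(45/500) ≈ 5.14°
∠H = 5.92° − 124.60° = -118.68°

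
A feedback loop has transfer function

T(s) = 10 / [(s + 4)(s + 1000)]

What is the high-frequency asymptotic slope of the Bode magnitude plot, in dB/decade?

-40 dB/decade

Each pole contributes −20 dB/decade at high frequency; each zero contributes +20 dB/decade.
Net: 0 zero(s) − 2 pole(s) → -40 dB/decade.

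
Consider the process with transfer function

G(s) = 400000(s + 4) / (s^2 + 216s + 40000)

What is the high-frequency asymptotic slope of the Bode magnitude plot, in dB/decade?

Each pole contributes −20 dB/decade at high frequency; each zero contributes +20 dB/decade.
Net: 1 zero(s) − 2 pole(s) → -20 dB/decade.

-20 dB/decade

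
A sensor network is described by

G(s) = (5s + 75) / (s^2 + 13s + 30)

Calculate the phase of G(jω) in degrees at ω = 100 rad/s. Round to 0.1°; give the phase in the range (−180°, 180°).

-91.1°

Substitute s = j100:
Numerator: 5(j100) + 75 = 75 + j500
Denominator: (j100)^2 + 13(j100) + 30 = -9970 + j1300
|N| = √(75² + 500²) ≈ 505.59, ∠N ≈ 81.47°
|D| = √(9970² + 1300²) ≈ 10054, ∠D ≈ 172.57°
∠G = 81.47° − 172.57° = -91.10°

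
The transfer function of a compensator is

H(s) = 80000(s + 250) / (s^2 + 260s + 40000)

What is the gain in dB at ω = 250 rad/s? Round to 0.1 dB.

At s = jω = j250:
zero (s+250): 250 + j250 → |·| = √(250²+250²) = √125000 ≈ 353.55, ∠ = arctan(250/250) ≈ 45.00°
quadratic: (j250)² + 260·j250 + 40000 = -22500 + j65000 → |·| ≈ 68784, ∠ ≈ 109.09°
|H| = 80000 · 353.55 / 68784 ≈ 411.2
Gain = 20 log₁₀(411.2) ≈ 52.28 dB

52.3 dB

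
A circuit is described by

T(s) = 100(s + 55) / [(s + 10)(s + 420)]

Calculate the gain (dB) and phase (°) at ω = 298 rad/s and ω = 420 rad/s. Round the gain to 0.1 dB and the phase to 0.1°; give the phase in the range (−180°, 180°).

ω = 298: -14.1 dB, -43.9°; ω = 420: -15.4 dB, -51.1°

At s = jω = j298:
zero (s+55): 55 + j298 → |·| = √(55²+298²) = √91829 ≈ 303.03, ∠ = arctan(298/55) ≈ 79.54°
pole (s+10): 10 + j298 → |·| = √(10²+298²) = √88904 ≈ 298.17, ∠ = arctan(298/10) ≈ 88.08°
pole (s+420): 420 + j298 → |·| = √(420²+298²) = √265204 ≈ 514.98, ∠ = arctan(298/420) ≈ 35.36°
|T| = 100 · 303.03 / 1.5355e+05 ≈ 0.19735
Gain = 20 log₁₀(0.19735) ≈ -14.10 dB
∠T = 79.54° − 123.44° = -43.90°

At s = jω = j420:
zero (s+55): 55 + j420 → |·| = √(55²+420²) = √179425 ≈ 423.59, ∠ = arctan(420/55) ≈ 82.54°
pole (s+10): 10 + j420 → |·| = √(10²+420²) = √176500 ≈ 420.12, ∠ = arctan(420/10) ≈ 88.64°
pole (s+420): 420 + j420 → |·| = √(420²+420²) = √352800 ≈ 593.97, ∠ = arctan(420/420) ≈ 45.00°
|T| = 100 · 423.59 / 2.4954e+05 ≈ 0.16975
Gain = 20 log₁₀(0.16975) ≈ -15.40 dB
∠T = 82.54° − 133.64° = -51.10°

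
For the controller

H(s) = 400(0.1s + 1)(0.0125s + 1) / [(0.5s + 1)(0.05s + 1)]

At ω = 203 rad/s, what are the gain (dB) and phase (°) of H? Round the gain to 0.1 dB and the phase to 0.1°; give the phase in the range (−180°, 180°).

At ω = 203 rad/s:
zero (1 + j203·0.1) = 1 + j20.3 → |·| ≈ 20.325, ∠ ≈ 87.18°
zero (1 + j203·0.0125) = 1 + j2.5375 → |·| ≈ 2.7274, ∠ ≈ 68.49°
pole (1 + j203·0.5) = 1 + j101.5 → |·| ≈ 101.5, ∠ ≈ 89.44°
pole (1 + j203·0.05) = 1 + j10.15 → |·| ≈ 10.199, ∠ ≈ 84.37°
|H| = 400 · 20.325 · 2.7274 / (101.5 · 10.199) ≈ 21.42
Gain = 20 log₁₀(21.42) ≈ 26.62 dB
∠H = (87.18° + 68.49°) − (89.44° + 84.37°) = -18.14°

26.6 dB, -18.1°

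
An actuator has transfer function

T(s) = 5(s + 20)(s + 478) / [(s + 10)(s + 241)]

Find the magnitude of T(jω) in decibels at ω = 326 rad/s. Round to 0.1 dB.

At s = jω = j326:
zero (s+20): 20 + j326 → |·| = √(20²+326²) = √106676 ≈ 326.61, ∠ = arctan(326/20) ≈ 86.49°
zero (s+478): 478 + j326 → |·| = √(478²+326²) = √334760 ≈ 578.58, ∠ = arctan(326/478) ≈ 34.29°
pole (s+10): 10 + j326 → |·| = √(10²+326²) = √106376 ≈ 326.15, ∠ = arctan(326/10) ≈ 88.24°
pole (s+241): 241 + j326 → |·| = √(241²+326²) = √164357 ≈ 405.41, ∠ = arctan(326/241) ≈ 53.53°
|T| = 5 · 1.8897e+05 / 1.3222e+05 ≈ 7.146
Gain = 20 log₁₀(7.146) ≈ 17.08 dB

17.1 dB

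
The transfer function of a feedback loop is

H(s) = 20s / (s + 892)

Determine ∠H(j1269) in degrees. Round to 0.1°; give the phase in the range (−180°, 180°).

35.1°

At s = jω = j1269:
zero at origin: s = j1269 → |·| = 1269, ∠ = 90.00°
pole (s+892): 892 + j1269 → |·| = √(892²+1269²) = √2406025 ≈ 1551.1, ∠ = arctan(1269/892) ≈ 54.90°
∠H = 90.00° − 54.90° = 35.10°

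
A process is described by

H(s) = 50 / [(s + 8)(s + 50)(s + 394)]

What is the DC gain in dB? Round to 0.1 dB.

H(0) = 50 / (8·50·394) ≈ 0.00031726
20 log₁₀(0.00031726) ≈ -69.97 dB

-70.0 dB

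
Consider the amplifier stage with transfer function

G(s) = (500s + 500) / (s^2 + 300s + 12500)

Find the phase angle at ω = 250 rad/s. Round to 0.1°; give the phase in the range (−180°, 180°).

-33.9°

Substitute s = j250:
Numerator: 500(j250) + 500 = 500 + j125000
Denominator: (j250)^2 + 300(j250) + 12500 = -50000 + j75000
|N| = √(500² + 125000²) ≈ 1.25e+05, ∠N ≈ 89.77°
|D| = √(50000² + 75000²) ≈ 90139, ∠D ≈ 123.69°
∠G = 89.77° − 123.69° = -33.92°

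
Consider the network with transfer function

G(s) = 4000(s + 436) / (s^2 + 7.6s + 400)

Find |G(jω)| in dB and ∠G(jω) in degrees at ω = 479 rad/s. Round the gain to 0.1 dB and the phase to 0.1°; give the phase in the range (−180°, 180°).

At s = jω = j479:
zero (s+436): 436 + j479 → |·| = √(436²+479²) = √419537 ≈ 647.72, ∠ = arctan(479/436) ≈ 47.69°
quadratic: (j479)² + 7.6·j479 + 400 = -229041 + j3640.4 → |·| ≈ 2.2907e+05, ∠ ≈ 179.09°
|G| = 4000 · 647.72 / 2.2907e+05 ≈ 11.31
Gain = 20 log₁₀(11.31) ≈ 21.07 dB
∠G = 47.69° − 179.09° = -131.40°

21.1 dB, -131.4°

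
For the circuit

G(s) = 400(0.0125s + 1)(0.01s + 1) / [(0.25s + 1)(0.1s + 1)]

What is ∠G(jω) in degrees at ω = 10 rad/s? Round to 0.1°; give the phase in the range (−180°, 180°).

-100.4°

At ω = 10 rad/s:
zero (1 + j10·0.0125) = 1 + j0.125 → |·| ≈ 1.0078, ∠ ≈ 7.13°
zero (1 + j10·0.01) = 1 + j0.1 → |·| ≈ 1.005, ∠ ≈ 5.71°
pole (1 + j10·0.25) = 1 + j2.5 → |·| ≈ 2.6926, ∠ ≈ 68.20°
pole (1 + j10·0.1) = 1 + j1 → |·| ≈ 1.4142, ∠ ≈ 45.00°
∠G = (7.13° + 5.71°) − (68.20° + 45.00°) = -100.36°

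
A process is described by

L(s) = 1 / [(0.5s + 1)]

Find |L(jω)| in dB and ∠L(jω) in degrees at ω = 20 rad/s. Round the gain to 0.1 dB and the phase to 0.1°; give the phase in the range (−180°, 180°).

-20.0 dB, -84.3°

At ω = 20 rad/s:
pole (1 + j20·0.5) = 1 + j10 → |·| ≈ 10.05, ∠ ≈ 84.29°
|L| = 1 · 1 / (10.05) ≈ 0.099502
Gain = 20 log₁₀(0.099502) ≈ -20.04 dB
∠L = (0°) − (84.29°) = -84.29°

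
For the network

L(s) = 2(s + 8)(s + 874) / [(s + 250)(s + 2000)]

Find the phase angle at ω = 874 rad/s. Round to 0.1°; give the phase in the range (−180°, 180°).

36.8°

At s = jω = j874:
zero (s+8): 8 + j874 → |·| = √(8²+874²) = √763940 ≈ 874.04, ∠ = arctan(874/8) ≈ 89.48°
zero (s+874): 874 + j874 → |·| = √(874²+874²) = √1527752 ≈ 1236, ∠ = arctan(874/874) ≈ 45.00°
pole (s+250): 250 + j874 → |·| = √(250²+874²) = √826376 ≈ 909.05, ∠ = arctan(874/250) ≈ 74.04°
pole (s+2000): 2000 + j874 → |·| = √(2000²+874²) = √4763876 ≈ 2182.6, ∠ = arctan(874/2000) ≈ 23.61°
∠L = 134.48° − 97.65° = 36.83°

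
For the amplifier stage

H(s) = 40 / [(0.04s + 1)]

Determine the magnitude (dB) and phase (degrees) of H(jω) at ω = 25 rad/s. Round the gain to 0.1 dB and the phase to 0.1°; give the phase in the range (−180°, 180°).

At ω = 25 rad/s:
pole (1 + j25·0.04) = 1 + j1 → |·| ≈ 1.4142, ∠ ≈ 45.00°
|H| = 40 · 1 / (1.4142) ≈ 28.285
Gain = 20 log₁₀(28.285) ≈ 29.03 dB
∠H = (0°) − (45.00°) = -45.00°

29.0 dB, -45.0°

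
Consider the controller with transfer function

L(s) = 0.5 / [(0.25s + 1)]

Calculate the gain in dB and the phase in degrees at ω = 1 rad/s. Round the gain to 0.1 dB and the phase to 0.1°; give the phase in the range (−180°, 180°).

At ω = 1 rad/s:
pole (1 + j1·0.25) = 1 + j0.25 → |·| ≈ 1.0308, ∠ ≈ 14.04°
|L| = 0.5 · 1 / (1.0308) ≈ 0.48506
Gain = 20 log₁₀(0.48506) ≈ -6.28 dB
∠L = (0°) − (14.04°) = -14.04°

-6.3 dB, -14.0°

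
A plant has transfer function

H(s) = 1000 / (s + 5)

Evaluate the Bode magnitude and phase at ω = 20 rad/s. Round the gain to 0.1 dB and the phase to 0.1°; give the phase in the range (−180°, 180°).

33.7 dB, -76.0°

Substitute s = j20:
Numerator: 1000 = 1000 + j0
Denominator: (j20) + 5 = 5 + j20
|N| = √(1000² + 0²) ≈ 1000, ∠N ≈ 0.00°
|D| = √(5² + 20²) ≈ 20.616, ∠D ≈ 75.96°
|H| = 1000 / 20.616 ≈ 48.506
Gain = 20 log₁₀(48.506) ≈ 33.72 dB
∠H = 0.00° − 75.96° = -75.96°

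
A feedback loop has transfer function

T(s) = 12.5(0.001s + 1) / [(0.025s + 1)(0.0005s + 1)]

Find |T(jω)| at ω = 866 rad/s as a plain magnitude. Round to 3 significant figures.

At ω = 866 rad/s:
zero (1 + j866·0.001) = 1 + j0.866 → |·| ≈ 1.3229, ∠ ≈ 40.89°
pole (1 + j866·0.025) = 1 + j21.65 → |·| ≈ 21.673, ∠ ≈ 87.36°
pole (1 + j866·0.0005) = 1 + j0.433 → |·| ≈ 1.0897, ∠ ≈ 23.41°
|T| = 12.5 · 1.3229 / (21.673 · 1.0897) ≈ 0.70018

0.700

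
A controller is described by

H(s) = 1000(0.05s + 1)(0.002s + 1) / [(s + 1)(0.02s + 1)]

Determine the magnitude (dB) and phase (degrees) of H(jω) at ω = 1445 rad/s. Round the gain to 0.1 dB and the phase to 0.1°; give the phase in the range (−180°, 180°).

14.5 dB, -17.9°

At ω = 1445 rad/s:
zero (1 + j1445·0.05) = 1 + j72.25 → |·| ≈ 72.257, ∠ ≈ 89.21°
zero (1 + j1445·0.002) = 1 + j2.89 → |·| ≈ 3.0581, ∠ ≈ 70.91°
pole (1 + j1445·1) = 1 + j1445 → |·| ≈ 1445, ∠ ≈ 89.96°
pole (1 + j1445·0.02) = 1 + j28.9 → |·| ≈ 28.917, ∠ ≈ 88.02°
|H| = 1000 · 72.257 · 3.0581 / (1445 · 28.917) ≈ 5.2882
Gain = 20 log₁₀(5.2882) ≈ 14.47 dB
∠H = (89.21° + 70.91°) − (89.96° + 88.02°) = -17.86°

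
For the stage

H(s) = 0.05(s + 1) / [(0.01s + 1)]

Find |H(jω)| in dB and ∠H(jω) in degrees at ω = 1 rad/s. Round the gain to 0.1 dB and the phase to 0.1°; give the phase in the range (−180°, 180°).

At ω = 1 rad/s:
zero (1 + j1·1) = 1 + j1 → |·| ≈ 1.4142, ∠ ≈ 45.00°
pole (1 + j1·0.01) = 1 + j0.01 → |·| ≈ 1, ∠ ≈ 0.57°
|H| = 0.05 · 1.4142 / (1) ≈ 0.07071
Gain = 20 log₁₀(0.07071) ≈ -23.01 dB
∠H = (45.00°) − (0.57°) = 44.43°

-23.0 dB, 44.4°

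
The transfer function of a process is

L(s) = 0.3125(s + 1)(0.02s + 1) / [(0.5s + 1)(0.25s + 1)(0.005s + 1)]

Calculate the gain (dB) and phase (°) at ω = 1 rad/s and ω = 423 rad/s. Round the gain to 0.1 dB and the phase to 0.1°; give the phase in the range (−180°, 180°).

ω = 1: -8.3 dB, 5.3°; ω = 423: -33.3 dB, -70.8°

At ω = 1 rad/s:
zero (1 + j1·1) = 1 + j1 → |·| ≈ 1.4142, ∠ ≈ 45.00°
zero (1 + j1·0.02) = 1 + j0.02 → |·| ≈ 1.0002, ∠ ≈ 1.15°
pole (1 + j1·0.5) = 1 + j0.5 → |·| ≈ 1.118, ∠ ≈ 26.57°
pole (1 + j1·0.25) = 1 + j0.25 → |·| ≈ 1.0308, ∠ ≈ 14.04°
pole (1 + j1·0.005) = 1 + j0.005 → |·| ≈ 1, ∠ ≈ 0.29°
|L| = 0.3125 · 1.4142 · 1.0002 / (1.118 · 1.0308 · 1) ≈ 0.38356
Gain = 20 log₁₀(0.38356) ≈ -8.32 dB
∠L = (45.00° + 1.15°) − (26.57° + 14.04° + 0.29°) = 5.25°

At ω = 423 rad/s:
zero (1 + j423·1) = 1 + j423 → |·| ≈ 423, ∠ ≈ 89.86°
zero (1 + j423·0.02) = 1 + j8.46 → |·| ≈ 8.5189, ∠ ≈ 83.26°
pole (1 + j423·0.5) = 1 + j211.5 → |·| ≈ 211.5, ∠ ≈ 89.73°
pole (1 + j423·0.25) = 1 + j105.75 → |·| ≈ 105.75, ∠ ≈ 89.46°
pole (1 + j423·0.005) = 1 + j2.115 → |·| ≈ 2.3395, ∠ ≈ 64.69°
|L| = 0.3125 · 423 · 8.5189 / (211.5 · 105.75 · 2.3395) ≈ 0.021521
Gain = 20 log₁₀(0.021521) ≈ -33.34 dB
∠L = (89.86° + 83.26°) − (89.73° + 89.46° + 64.69°) = -70.76°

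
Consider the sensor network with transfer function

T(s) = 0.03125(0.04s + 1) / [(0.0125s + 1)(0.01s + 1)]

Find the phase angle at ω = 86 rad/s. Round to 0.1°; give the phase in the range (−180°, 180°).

At ω = 86 rad/s:
zero (1 + j86·0.04) = 1 + j3.44 → |·| ≈ 3.5824, ∠ ≈ 73.79°
pole (1 + j86·0.0125) = 1 + j1.075 → |·| ≈ 1.4682, ∠ ≈ 47.07°
pole (1 + j86·0.01) = 1 + j0.86 → |·| ≈ 1.3189, ∠ ≈ 40.70°
∠T = (73.79°) − (47.07° + 40.70°) = -13.98°

-14.0°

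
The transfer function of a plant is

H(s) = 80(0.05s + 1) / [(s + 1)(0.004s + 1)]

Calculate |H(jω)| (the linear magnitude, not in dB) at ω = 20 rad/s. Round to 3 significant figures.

5.63

At ω = 20 rad/s:
zero (1 + j20·0.05) = 1 + j1 → |·| ≈ 1.4142, ∠ ≈ 45.00°
pole (1 + j20·1) = 1 + j20 → |·| ≈ 20.025, ∠ ≈ 87.14°
pole (1 + j20·0.004) = 1 + j0.08 → |·| ≈ 1.0032, ∠ ≈ 4.57°
|H| = 80 · 1.4142 / (20.025 · 1.0032) ≈ 5.6317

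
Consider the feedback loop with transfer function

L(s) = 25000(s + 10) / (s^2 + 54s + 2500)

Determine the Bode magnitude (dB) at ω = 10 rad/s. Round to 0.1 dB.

At s = jω = j10:
zero (s+10): 10 + j10 → |·| = √(10²+10²) = √200 ≈ 14.142, ∠ = arctan(10/10) ≈ 45.00°
quadratic: (j10)² + 54·j10 + 2500 = 2400 + j540 → |·| ≈ 2460, ∠ ≈ 12.68°
|L| = 25000 · 14.142 / 2460 ≈ 143.72
Gain = 20 log₁₀(143.72) ≈ 43.15 dB

43.2 dB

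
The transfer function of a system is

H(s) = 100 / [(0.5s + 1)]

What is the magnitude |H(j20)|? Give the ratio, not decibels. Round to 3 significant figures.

9.95

At ω = 20 rad/s:
pole (1 + j20·0.5) = 1 + j10 → |·| ≈ 10.05, ∠ ≈ 84.29°
|H| = 100 · 1 / (10.05) ≈ 9.9502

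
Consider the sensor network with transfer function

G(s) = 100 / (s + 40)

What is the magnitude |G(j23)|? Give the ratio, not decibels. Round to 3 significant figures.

At s = jω = j23:
pole (s+40): 40 + j23 → |·| = √(40²+23²) = √2129 ≈ 46.141, ∠ = arctan(23/40) ≈ 29.90°
|G| = 100 / 46.141 ≈ 2.1673

2.17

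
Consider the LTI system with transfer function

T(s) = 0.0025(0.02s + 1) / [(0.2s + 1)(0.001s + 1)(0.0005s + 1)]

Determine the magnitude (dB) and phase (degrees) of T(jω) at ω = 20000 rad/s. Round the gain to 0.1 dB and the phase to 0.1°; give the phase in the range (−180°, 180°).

At ω = 20000 rad/s:
zero (1 + j20000·0.02) = 1 + j400 → |·| ≈ 400, ∠ ≈ 89.86°
pole (1 + j20000·0.2) = 1 + j4000 → |·| ≈ 4000, ∠ ≈ 89.99°
pole (1 + j20000·0.001) = 1 + j20 → |·| ≈ 20.025, ∠ ≈ 87.14°
pole (1 + j20000·0.0005) = 1 + j10 → |·| ≈ 10.05, ∠ ≈ 84.29°
|T| = 0.0025 · 400 / (4000 · 20.025 · 10.05) ≈ 1.2422e-06
Gain = 20 log₁₀(1.2422e-06) ≈ -118.12 dB
∠T = (89.86°) − (89.99° + 87.14° + 84.29°) = -171.56°

-118.1 dB, -171.6°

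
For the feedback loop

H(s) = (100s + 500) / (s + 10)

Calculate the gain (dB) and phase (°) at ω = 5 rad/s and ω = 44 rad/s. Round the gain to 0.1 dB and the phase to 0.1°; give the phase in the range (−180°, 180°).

ω = 5: 36.0 dB, 18.4°; ω = 44: 39.8 dB, 6.3°

Substitute s = j5:
Numerator: 100(j5) + 500 = 500 + j500
Denominator: (j5) + 10 = 10 + j5
|N| = √(500² + 500²) ≈ 707.11, ∠N ≈ 45.00°
|D| = √(10² + 5²) ≈ 11.18, ∠D ≈ 26.57°
|H| = 707.11 / 11.18 ≈ 63.248
Gain = 20 log₁₀(63.248) ≈ 36.02 dB
∠H = 45.00° − 26.57° = 18.43°

Substitute s = j44:
Numerator: 100(j44) + 500 = 500 + j4400
Denominator: (j44) + 10 = 10 + j44
|N| = √(500² + 4400²) ≈ 4428.3, ∠N ≈ 83.52°
|D| = √(10² + 44²) ≈ 45.122, ∠D ≈ 77.20°
|H| = 4428.3 / 45.122 ≈ 98.141
Gain = 20 log₁₀(98.141) ≈ 39.84 dB
∠H = 83.52° − 77.20° = 6.32°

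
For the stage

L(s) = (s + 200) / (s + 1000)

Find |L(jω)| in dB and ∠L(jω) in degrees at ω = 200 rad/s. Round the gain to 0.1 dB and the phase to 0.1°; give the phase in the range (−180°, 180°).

-11.1 dB, 33.7°

Substitute s = j200:
Numerator: (j200) + 200 = 200 + j200
Denominator: (j200) + 1000 = 1000 + j200
|N| = √(200² + 200²) ≈ 282.84, ∠N ≈ 45.00°
|D| = √(1000² + 200²) ≈ 1019.8, ∠D ≈ 11.31°
|L| = 282.84 / 1019.8 ≈ 0.27735
Gain = 20 log₁₀(0.27735) ≈ -11.14 dB
∠L = 45.00° − 11.31° = 33.69°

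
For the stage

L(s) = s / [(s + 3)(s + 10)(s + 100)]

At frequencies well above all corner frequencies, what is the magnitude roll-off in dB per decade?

Each pole contributes −20 dB/decade at high frequency; each zero contributes +20 dB/decade.
Net: 1 zero(s) − 3 pole(s) → -40 dB/decade.

-40 dB/decade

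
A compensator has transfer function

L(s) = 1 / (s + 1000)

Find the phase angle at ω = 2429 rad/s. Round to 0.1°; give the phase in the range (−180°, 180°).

-67.6°

Substitute s = j2429:
Numerator: 1 = 1 + j0
Denominator: (j2429) + 1000 = 1000 + j2429
|N| = √(1² + 0²) ≈ 1, ∠N ≈ 0.00°
|D| = √(1000² + 2429²) ≈ 2626.8, ∠D ≈ 67.62°
∠L = 0.00° − 67.62° = -67.62°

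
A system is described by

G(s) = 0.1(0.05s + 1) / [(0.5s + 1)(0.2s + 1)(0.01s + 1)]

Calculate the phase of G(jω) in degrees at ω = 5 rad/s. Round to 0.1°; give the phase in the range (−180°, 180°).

At ω = 5 rad/s:
zero (1 + j5·0.05) = 1 + j0.25 → |·| ≈ 1.0308, ∠ ≈ 14.04°
pole (1 + j5·0.5) = 1 + j2.5 → |·| ≈ 2.6926, ∠ ≈ 68.20°
pole (1 + j5·0.2) = 1 + j1 → |·| ≈ 1.4142, ∠ ≈ 45.00°
pole (1 + j5·0.01) = 1 + j0.05 → |·| ≈ 1.0012, ∠ ≈ 2.86°
∠G = (14.04°) − (68.20° + 45.00° + 2.86°) = -102.02°

-102.0°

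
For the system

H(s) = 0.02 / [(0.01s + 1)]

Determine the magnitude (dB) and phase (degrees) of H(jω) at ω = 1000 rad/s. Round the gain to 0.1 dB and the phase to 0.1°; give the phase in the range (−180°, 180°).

At ω = 1000 rad/s:
pole (1 + j1000·0.01) = 1 + j10 → |·| ≈ 10.05, ∠ ≈ 84.29°
|H| = 0.02 · 1 / (10.05) ≈ 0.00199
Gain = 20 log₁₀(0.00199) ≈ -54.02 dB
∠H = (0°) − (84.29°) = -84.29°

-54.0 dB, -84.3°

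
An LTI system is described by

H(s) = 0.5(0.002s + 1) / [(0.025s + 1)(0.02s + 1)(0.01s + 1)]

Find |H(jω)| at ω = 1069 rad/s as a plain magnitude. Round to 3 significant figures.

At ω = 1069 rad/s:
zero (1 + j1069·0.002) = 1 + j2.138 → |·| ≈ 2.3603, ∠ ≈ 64.93°
pole (1 + j1069·0.025) = 1 + j26.725 → |·| ≈ 26.744, ∠ ≈ 87.86°
pole (1 + j1069·0.02) = 1 + j21.38 → |·| ≈ 21.403, ∠ ≈ 87.32°
pole (1 + j1069·0.01) = 1 + j10.69 → |·| ≈ 10.737, ∠ ≈ 84.66°
|H| = 0.5 · 2.3603 / (26.744 · 21.403 · 10.737) ≈ 0.00019202

0.000192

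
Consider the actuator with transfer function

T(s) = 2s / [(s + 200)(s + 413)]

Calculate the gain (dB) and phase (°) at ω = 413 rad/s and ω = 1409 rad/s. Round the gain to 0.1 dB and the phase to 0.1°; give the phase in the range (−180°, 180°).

At s = jω = j413:
zero at origin: s = j413 → |·| = 413, ∠ = 90.00°
pole (s+200): 200 + j413 → |·| = √(200²+413²) = √210569 ≈ 458.88, ∠ = arctan(413/200) ≈ 64.16°
pole (s+413): 413 + j413 → |·| = √(413²+413²) = √341138 ≈ 584.07, ∠ = arctan(413/413) ≈ 45.00°
|T| = 2 · 413 / 2.6802e+05 ≈ 0.0030819
Gain = 20 log₁₀(0.0030819) ≈ -50.22 dB
∠T = 90.00° − 109.16° = -19.16°

At s = jω = j1409:
zero at origin: s = j1409 → |·| = 1409, ∠ = 90.00°
pole (s+200): 200 + j1409 → |·| = √(200²+1409²) = √2025281 ≈ 1423.1, ∠ = arctan(1409/200) ≈ 81.92°
pole (s+413): 413 + j1409 → |·| = √(413²+1409²) = √2155850 ≈ 1468.3, ∠ = arctan(1409/413) ≈ 73.66°
|T| = 2 · 1409 / 2.0895e+06 ≈ 0.0013486
Gain = 20 log₁₀(0.0013486) ≈ -57.40 dB
∠T = 90.00° − 155.58° = -65.58°

ω = 413: -50.2 dB, -19.2°; ω = 1409: -57.4 dB, -65.6°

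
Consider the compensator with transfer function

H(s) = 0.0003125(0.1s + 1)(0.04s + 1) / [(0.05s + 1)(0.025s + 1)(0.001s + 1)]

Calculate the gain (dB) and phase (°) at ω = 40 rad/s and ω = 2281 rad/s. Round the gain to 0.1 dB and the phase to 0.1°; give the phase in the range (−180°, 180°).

At ω = 40 rad/s:
zero (1 + j40·0.1) = 1 + j4 → |·| ≈ 4.1231, ∠ ≈ 75.96°
zero (1 + j40·0.04) = 1 + j1.6 → |·| ≈ 1.8868, ∠ ≈ 57.99°
pole (1 + j40·0.05) = 1 + j2 → |·| ≈ 2.2361, ∠ ≈ 63.43°
pole (1 + j40·0.025) = 1 + j1 → |·| ≈ 1.4142, ∠ ≈ 45.00°
pole (1 + j40·0.001) = 1 + j0.04 → |·| ≈ 1.0008, ∠ ≈ 2.29°
|H| = 0.0003125 · 4.1231 · 1.8868 / (2.2361 · 1.4142 · 1.0008) ≈ 0.00076816
Gain = 20 log₁₀(0.00076816) ≈ -62.29 dB
∠H = (75.96° + 57.99°) − (63.43° + 45.00° + 2.29°) = 23.23°

At ω = 2281 rad/s:
zero (1 + j2281·0.1) = 1 + j228.1 → |·| ≈ 228.1, ∠ ≈ 89.75°
zero (1 + j2281·0.04) = 1 + j91.24 → |·| ≈ 91.245, ∠ ≈ 89.37°
pole (1 + j2281·0.05) = 1 + j114.05 → |·| ≈ 114.05, ∠ ≈ 89.50°
pole (1 + j2281·0.025) = 1 + j57.025 → |·| ≈ 57.034, ∠ ≈ 89.00°
pole (1 + j2281·0.001) = 1 + j2.281 → |·| ≈ 2.4906, ∠ ≈ 66.33°
|H| = 0.0003125 · 228.1 · 91.245 / (114.05 · 57.034 · 2.4906) ≈ 0.00040147
Gain = 20 log₁₀(0.00040147) ≈ -67.93 dB
∠H = (89.75° + 89.37°) − (89.50° + 89.00° + 66.33°) = -65.71°

ω = 40: -62.3 dB, 23.2°; ω = 2281: -67.9 dB, -65.7°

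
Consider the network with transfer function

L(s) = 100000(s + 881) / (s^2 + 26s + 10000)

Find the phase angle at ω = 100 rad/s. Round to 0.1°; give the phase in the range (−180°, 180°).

-83.5°

At s = jω = j100:
zero (s+881): 881 + j100 → |·| = √(881²+100²) = √786161 ≈ 886.66, ∠ = arctan(100/881) ≈ 6.48°
quadratic: (j100)² + 26·j100 + 10000 = 0 + j2600 → |·| ≈ 2600, ∠ ≈ 90.00°
∠L = 6.48° − 90.00° = -83.52°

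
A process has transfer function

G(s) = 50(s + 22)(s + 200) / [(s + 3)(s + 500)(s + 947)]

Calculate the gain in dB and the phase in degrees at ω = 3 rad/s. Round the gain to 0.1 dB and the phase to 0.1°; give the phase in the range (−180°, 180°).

At s = jω = j3:
zero (s+22): 22 + j3 → |·| = √(22²+3²) = √493 ≈ 22.204, ∠ = arctan(3/22) ≈ 7.77°
zero (s+200): 200 + j3 → |·| = √(200²+3²) = √40009 ≈ 200.02, ∠ = arctan(3/200) ≈ 0.86°
pole (s+3): 3 + j3 → |·| = √(3²+3²) = √18 ≈ 4.2426, ∠ = arctan(3/3) ≈ 45.00°
pole (s+500): 500 + j3 → |·| = √(500²+3²) = √250009 ≈ 500.01, ∠ = arctan(3/500) ≈ 0.34°
pole (s+947): 947 + j3 → |·| = √(947²+3²) = √896818 ≈ 947, ∠ = arctan(3/947) ≈ 0.18°
|G| = 50 · 4441.2 / 2.0089e+06 ≈ 0.11054
Gain = 20 log₁₀(0.11054) ≈ -19.13 dB
∠G = 8.63° − 45.52° = -36.89°

-19.1 dB, -36.9°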